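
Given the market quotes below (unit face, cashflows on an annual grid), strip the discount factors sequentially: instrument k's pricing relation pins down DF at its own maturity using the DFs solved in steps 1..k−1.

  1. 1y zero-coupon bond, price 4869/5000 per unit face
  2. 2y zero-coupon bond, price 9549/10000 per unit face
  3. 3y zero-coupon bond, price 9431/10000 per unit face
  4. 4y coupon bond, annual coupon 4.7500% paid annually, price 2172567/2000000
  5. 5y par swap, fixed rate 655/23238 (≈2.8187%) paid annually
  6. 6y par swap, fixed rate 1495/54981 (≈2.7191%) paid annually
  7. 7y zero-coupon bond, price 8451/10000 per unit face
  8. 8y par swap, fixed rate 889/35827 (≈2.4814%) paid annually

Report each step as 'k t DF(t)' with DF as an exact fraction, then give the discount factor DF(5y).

step 1 [1y] zero: DF = P = 4869/5000 ≈ 0.973800
step 2 [2y] zero: DF = P = 9549/10000 ≈ 0.954900
step 3 [3y] zero: DF = P = 9431/10000 ≈ 0.943100
step 4 [4y] bond c/1=19/400: DF=(2172567/2000000 − 19/400·(0.973800+0.954900+0.943100))/(1+19/400) = 2267/2500 ≈ 0.906800
step 5 [5y] swap r/1=655/23238: DF=(1 − 655/23238·(0.973800+0.954900+0.943100+0.906800))/(1+655/23238) = 869/1000 ≈ 0.869000
step 6 [6y] swap r/1=1495/54981: DF=(1 − 1495/54981·(0.973800+0.954900+0.943100+0.906800+0.869000))/(1+1495/54981) = 1701/2000 ≈ 0.850500
step 7 [7y] zero: DF = P = 8451/10000 ≈ 0.845100
step 8 [8y] swap r/1=889/35827: DF=(1 − 889/35827·(0.973800+0.954900+0.943100+0.906800+0.869000+0.850500+0.845100))/(1+889/35827) = 4111/5000 ≈ 0.822200

1 1 4869/5000
2 2 9549/10000
3 3 9431/10000
4 4 2267/2500
5 5 869/1000
6 6 1701/2000
7 7 8451/10000
8 8 4111/5000
DF(5y) = 869/1000 ≈ 0.869000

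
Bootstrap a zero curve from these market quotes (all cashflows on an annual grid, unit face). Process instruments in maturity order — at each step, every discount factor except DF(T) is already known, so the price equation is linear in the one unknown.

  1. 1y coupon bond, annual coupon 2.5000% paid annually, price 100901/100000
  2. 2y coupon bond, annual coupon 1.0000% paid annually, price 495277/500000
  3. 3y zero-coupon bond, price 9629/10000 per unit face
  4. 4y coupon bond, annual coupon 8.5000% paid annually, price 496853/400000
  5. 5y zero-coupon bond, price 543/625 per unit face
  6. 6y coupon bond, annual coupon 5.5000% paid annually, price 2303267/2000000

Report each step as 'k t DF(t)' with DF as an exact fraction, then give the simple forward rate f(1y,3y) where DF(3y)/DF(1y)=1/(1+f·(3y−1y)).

step 1 [1y] bond c/1=1/40: DF=(100901/100000 − 1/40·(0))/(1+1/40) = 2461/2500 ≈ 0.984400
step 2 [2y] bond c/1=1/100: DF=(495277/500000 − 1/100·(0.984400))/(1+1/100) = 971/1000 ≈ 0.971000
step 3 [3y] zero: DF = P = 9629/10000 ≈ 0.962900
step 4 [4y] bond c/1=17/200: DF=(496853/400000 − 17/200·(0.984400+0.971000+0.962900))/(1+17/200) = 4581/5000 ≈ 0.916200
step 5 [5y] zero: DF = P = 543/625 ≈ 0.868800
step 6 [6y] bond c/1=11/200: DF=(2303267/2000000 − 11/200·(0.984400+0.971000+0.962900+0.916200+0.868800))/(1+11/200) = 529/625 ≈ 0.846400

1 1 2461/2500
2 2 971/1000
3 3 9629/10000
4 4 4581/5000
5 5 543/625
6 6 529/625
f(1y,3y) = ((2461/2500)/(9629/10000) − 1)/(2) = 215/19258 ≈ 1.1164%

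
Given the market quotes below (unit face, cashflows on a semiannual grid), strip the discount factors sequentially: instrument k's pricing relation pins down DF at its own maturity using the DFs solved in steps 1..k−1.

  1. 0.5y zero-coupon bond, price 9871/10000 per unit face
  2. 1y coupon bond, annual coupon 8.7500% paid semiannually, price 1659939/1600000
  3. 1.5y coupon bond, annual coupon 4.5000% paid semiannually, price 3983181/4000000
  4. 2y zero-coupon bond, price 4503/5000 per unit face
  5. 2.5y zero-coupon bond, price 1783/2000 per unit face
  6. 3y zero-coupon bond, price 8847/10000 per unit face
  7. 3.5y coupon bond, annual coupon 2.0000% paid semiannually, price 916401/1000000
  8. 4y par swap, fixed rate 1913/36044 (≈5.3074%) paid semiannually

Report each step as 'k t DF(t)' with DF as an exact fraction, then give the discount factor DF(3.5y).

1 1/2 9871/10000
2 1 4763/5000
3 3/2 582/625
4 2 4503/5000
5 5/2 1783/2000
6 3 8847/10000
7 7/2 2131/2500
8 4 8087/10000
DF(3.5y) = 2131/2500 ≈ 0.852400

step 1 [0.5y] zero: DF = P = 9871/10000 ≈ 0.987100
step 2 [1y] bond c/2=7/160: DF=(1659939/1600000 − 7/160·(0.987100))/(1+7/160) = 4763/5000 ≈ 0.952600
step 3 [1.5y] bond c/2=9/400: DF=(3983181/4000000 − 9/400·(0.987100+0.952600))/(1+9/400) = 582/625 ≈ 0.931200
step 4 [2y] zero: DF = P = 4503/5000 ≈ 0.900600
step 5 [2.5y] zero: DF = P = 1783/2000 ≈ 0.891500
step 6 [3y] zero: DF = P = 8847/10000 ≈ 0.884700
step 7 [3.5y] bond c/2=1/100: DF=(916401/1000000 − 1/100·(0.987100+0.952600+0.931200+0.900600+0.891500+0.884700))/(1+1/100) = 2131/2500 ≈ 0.852400
step 8 [4y] swap r/2=1913/72088: DF=(1 − 1913/72088·(0.987100+0.952600+0.931200+0.900600+0.891500+0.884700+0.852400))/(1+1913/72088) = 8087/10000 ≈ 0.808700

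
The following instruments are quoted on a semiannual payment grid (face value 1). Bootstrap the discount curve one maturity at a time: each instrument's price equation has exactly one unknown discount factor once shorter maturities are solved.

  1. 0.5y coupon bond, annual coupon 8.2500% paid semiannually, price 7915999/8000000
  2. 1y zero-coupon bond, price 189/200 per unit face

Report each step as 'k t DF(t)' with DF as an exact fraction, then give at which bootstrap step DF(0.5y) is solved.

1 1/2 9503/10000
2 1 189/200
DF(0.5y) is solved at step 1

step 1 [0.5y] bond c/2=33/800: DF=(7915999/8000000 − 33/800·(0))/(1+33/800) = 9503/10000 ≈ 0.950300
step 2 [1y] zero: DF = P = 189/200 ≈ 0.945000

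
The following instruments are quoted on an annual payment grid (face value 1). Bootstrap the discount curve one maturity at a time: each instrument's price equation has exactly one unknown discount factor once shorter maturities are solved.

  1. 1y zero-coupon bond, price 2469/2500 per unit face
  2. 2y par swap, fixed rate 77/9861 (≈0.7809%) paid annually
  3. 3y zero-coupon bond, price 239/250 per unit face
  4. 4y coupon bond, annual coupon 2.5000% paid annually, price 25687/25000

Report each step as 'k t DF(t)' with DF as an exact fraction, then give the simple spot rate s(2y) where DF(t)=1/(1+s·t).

1 1 2469/2500
2 2 4923/5000
3 3 239/250
4 4 931/1000
s(2y) = (1/(4923/5000) − 1)/(2) = 77/9846 ≈ 0.7820%

step 1 [1y] zero: DF = P = 2469/2500 ≈ 0.987600
step 2 [2y] swap r/1=77/9861: DF=(1 − 77/9861·(0.987600))/(1+77/9861) = 4923/5000 ≈ 0.984600
step 3 [3y] zero: DF = P = 239/250 ≈ 0.956000
step 4 [4y] bond c/1=1/40: DF=(25687/25000 − 1/40·(0.987600+0.984600+0.956000))/(1+1/40) = 931/1000 ≈ 0.931000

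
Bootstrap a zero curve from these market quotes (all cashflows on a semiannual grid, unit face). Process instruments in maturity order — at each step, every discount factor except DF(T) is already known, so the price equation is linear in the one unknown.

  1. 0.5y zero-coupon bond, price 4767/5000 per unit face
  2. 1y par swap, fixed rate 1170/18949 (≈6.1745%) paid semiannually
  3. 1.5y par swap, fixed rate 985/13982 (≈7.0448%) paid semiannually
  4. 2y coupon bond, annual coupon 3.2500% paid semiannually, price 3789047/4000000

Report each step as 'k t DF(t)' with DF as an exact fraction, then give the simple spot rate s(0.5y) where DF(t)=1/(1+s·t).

step 1 [0.5y] zero: DF = P = 4767/5000 ≈ 0.953400
step 2 [1y] swap r/2=585/18949: DF=(1 − 585/18949·(0.953400))/(1+585/18949) = 1883/2000 ≈ 0.941500
step 3 [1.5y] swap r/2=985/27964: DF=(1 − 985/27964·(0.953400+0.941500))/(1+985/27964) = 1803/2000 ≈ 0.901500
step 4 [2y] bond c/2=13/800: DF=(3789047/4000000 − 13/800·(0.953400+0.941500+0.901500))/(1+13/800) = 4437/5000 ≈ 0.887400

1 1/2 4767/5000
2 1 1883/2000
3 3/2 1803/2000
4 2 4437/5000
s(0.5y) = (1/(4767/5000) − 1)/(1/2) = 466/4767 ≈ 9.7755%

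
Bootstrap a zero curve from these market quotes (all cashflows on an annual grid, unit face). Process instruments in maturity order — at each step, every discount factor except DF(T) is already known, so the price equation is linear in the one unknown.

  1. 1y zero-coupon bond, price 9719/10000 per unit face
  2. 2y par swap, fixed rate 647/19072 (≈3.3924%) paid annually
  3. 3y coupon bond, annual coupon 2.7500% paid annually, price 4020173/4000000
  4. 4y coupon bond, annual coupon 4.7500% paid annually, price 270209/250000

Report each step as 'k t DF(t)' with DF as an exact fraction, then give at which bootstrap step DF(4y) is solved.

step 1 [1y] zero: DF = P = 9719/10000 ≈ 0.971900
step 2 [2y] swap r/1=647/19072: DF=(1 − 647/19072·(0.971900))/(1+647/19072) = 9353/10000 ≈ 0.935300
step 3 [3y] bond c/1=11/400: DF=(4020173/4000000 − 11/400·(0.971900+0.935300))/(1+11/400) = 9271/10000 ≈ 0.927100
step 4 [4y] bond c/1=19/400: DF=(270209/250000 − 19/400·(0.971900+0.935300+0.927100))/(1+19/400) = 9033/10000 ≈ 0.903300

1 1 9719/10000
2 2 9353/10000
3 3 9271/10000
4 4 9033/10000
DF(4y) is solved at step 4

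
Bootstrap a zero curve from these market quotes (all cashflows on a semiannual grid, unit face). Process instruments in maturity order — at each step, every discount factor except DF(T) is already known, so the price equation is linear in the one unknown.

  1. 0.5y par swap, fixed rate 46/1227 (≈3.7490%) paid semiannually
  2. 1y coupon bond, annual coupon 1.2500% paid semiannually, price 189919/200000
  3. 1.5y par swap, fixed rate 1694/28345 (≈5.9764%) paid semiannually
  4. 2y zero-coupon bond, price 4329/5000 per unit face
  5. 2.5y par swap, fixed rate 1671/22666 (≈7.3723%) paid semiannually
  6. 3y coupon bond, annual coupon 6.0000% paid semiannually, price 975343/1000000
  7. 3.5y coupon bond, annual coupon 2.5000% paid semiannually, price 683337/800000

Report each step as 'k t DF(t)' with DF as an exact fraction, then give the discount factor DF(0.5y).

step 1 [0.5y] swap r/2=23/1227: DF=(1 − 23/1227·(0))/(1+23/1227) = 1227/1250 ≈ 0.981600
step 2 [1y] bond c/2=1/160: DF=(189919/200000 − 1/160·(0.981600))/(1+1/160) = 586/625 ≈ 0.937600
step 3 [1.5y] swap r/2=847/28345: DF=(1 − 847/28345·(0.981600+0.937600))/(1+847/28345) = 9153/10000 ≈ 0.915300
step 4 [2y] zero: DF = P = 4329/5000 ≈ 0.865800
step 5 [2.5y] swap r/2=1671/45332: DF=(1 − 1671/45332·(0.981600+0.937600+0.915300+0.865800))/(1+1671/45332) = 8329/10000 ≈ 0.832900
step 6 [3y] bond c/2=3/100: DF=(975343/1000000 − 3/100·(0.981600+0.937600+0.915300+0.865800+0.832900))/(1+3/100) = 8149/10000 ≈ 0.814900
step 7 [3.5y] bond c/2=1/80: DF=(683337/800000 − 1/80·(0.981600+0.937600+0.915300+0.865800+0.832900+0.814900))/(1+1/80) = 486/625 ≈ 0.777600

1 1/2 1227/1250
2 1 586/625
3 3/2 9153/10000
4 2 4329/5000
5 5/2 8329/10000
6 3 8149/10000
7 7/2 486/625
DF(0.5y) = 1227/1250 ≈ 0.981600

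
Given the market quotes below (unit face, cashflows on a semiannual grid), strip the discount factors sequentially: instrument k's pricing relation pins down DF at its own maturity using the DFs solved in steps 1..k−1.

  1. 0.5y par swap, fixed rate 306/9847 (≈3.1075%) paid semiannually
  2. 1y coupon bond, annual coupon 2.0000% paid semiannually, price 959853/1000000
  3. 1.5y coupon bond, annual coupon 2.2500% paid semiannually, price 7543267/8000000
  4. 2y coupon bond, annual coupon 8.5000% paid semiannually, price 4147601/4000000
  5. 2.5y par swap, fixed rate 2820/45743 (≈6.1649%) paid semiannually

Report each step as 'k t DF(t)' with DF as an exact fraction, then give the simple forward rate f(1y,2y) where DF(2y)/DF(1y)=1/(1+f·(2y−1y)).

1 1/2 9847/10000
2 1 4703/5000
3 3/2 911/1000
4 2 879/1000
5 5/2 859/1000
f(1y,2y) = ((4703/5000)/(879/1000) − 1)/(1) = 308/4395 ≈ 7.0080%

step 1 [0.5y] swap r/2=153/9847: DF=(1 − 153/9847·(0))/(1+153/9847) = 9847/10000 ≈ 0.984700
step 2 [1y] bond c/2=1/100: DF=(959853/1000000 − 1/100·(0.984700))/(1+1/100) = 4703/5000 ≈ 0.940600
step 3 [1.5y] bond c/2=9/800: DF=(7543267/8000000 − 9/800·(0.984700+0.940600))/(1+9/800) = 911/1000 ≈ 0.911000
step 4 [2y] bond c/2=17/400: DF=(4147601/4000000 − 17/400·(0.984700+0.940600+0.911000))/(1+17/400) = 879/1000 ≈ 0.879000
step 5 [2.5y] swap r/2=1410/45743: DF=(1 − 1410/45743·(0.984700+0.940600+0.911000+0.879000))/(1+1410/45743) = 859/1000 ≈ 0.859000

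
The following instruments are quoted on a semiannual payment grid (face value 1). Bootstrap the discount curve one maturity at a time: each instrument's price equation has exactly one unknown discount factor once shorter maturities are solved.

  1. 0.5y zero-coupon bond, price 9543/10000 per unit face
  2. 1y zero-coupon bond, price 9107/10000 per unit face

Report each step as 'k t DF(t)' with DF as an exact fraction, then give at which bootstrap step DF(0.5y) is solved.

1 1/2 9543/10000
2 1 9107/10000
DF(0.5y) is solved at step 1

step 1 [0.5y] zero: DF = P = 9543/10000 ≈ 0.954300
step 2 [1y] zero: DF = P = 9107/10000 ≈ 0.910700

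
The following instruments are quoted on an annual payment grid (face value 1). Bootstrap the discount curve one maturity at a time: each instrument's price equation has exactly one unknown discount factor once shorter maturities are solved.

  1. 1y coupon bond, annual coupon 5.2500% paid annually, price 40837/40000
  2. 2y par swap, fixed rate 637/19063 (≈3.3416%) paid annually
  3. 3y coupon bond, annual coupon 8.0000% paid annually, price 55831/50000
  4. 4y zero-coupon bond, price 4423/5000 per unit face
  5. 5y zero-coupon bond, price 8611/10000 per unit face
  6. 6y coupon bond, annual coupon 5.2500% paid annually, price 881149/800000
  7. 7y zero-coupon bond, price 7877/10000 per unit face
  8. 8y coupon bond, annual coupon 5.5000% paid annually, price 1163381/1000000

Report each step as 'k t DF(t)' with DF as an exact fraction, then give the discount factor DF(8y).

step 1 [1y] bond c/1=21/400: DF=(40837/40000 − 21/400·(0))/(1+21/400) = 97/100 ≈ 0.970000
step 2 [2y] swap r/1=637/19063: DF=(1 − 637/19063·(0.970000))/(1+637/19063) = 9363/10000 ≈ 0.936300
step 3 [3y] bond c/1=2/25: DF=(55831/50000 − 2/25·(0.970000+0.936300))/(1+2/25) = 8927/10000 ≈ 0.892700
step 4 [4y] zero: DF = P = 4423/5000 ≈ 0.884600
step 5 [5y] zero: DF = P = 8611/10000 ≈ 0.861100
step 6 [6y] bond c/1=21/400: DF=(881149/800000 − 21/400·(0.970000+0.936300+0.892700+0.884600+0.861100))/(1+21/400) = 4099/5000 ≈ 0.819800
step 7 [7y] zero: DF = P = 7877/10000 ≈ 0.787700
step 8 [8y] bond c/1=11/200: DF=(1163381/1000000 − 11/200·(0.970000+0.936300+0.892700+0.884600+0.861100+0.819800+0.787700))/(1+11/200) = 391/500 ≈ 0.782000

1 1 97/100
2 2 9363/10000
3 3 8927/10000
4 4 4423/5000
5 5 8611/10000
6 6 4099/5000
7 7 7877/10000
8 8 391/500
DF(8y) = 391/500 ≈ 0.782000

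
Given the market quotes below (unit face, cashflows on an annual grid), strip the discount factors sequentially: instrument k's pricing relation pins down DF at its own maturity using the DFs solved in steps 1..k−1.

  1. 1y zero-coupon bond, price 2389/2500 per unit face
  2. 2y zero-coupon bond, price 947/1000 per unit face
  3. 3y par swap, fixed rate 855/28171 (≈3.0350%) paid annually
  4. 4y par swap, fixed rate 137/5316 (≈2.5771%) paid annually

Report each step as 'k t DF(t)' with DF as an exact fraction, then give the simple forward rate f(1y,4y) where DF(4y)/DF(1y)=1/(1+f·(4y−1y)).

1 1 2389/2500
2 2 947/1000
3 3 1829/2000
4 4 9041/10000
f(1y,4y) = ((2389/2500)/(9041/10000) − 1)/(3) = 515/27123 ≈ 1.8988%

step 1 [1y] zero: DF = P = 2389/2500 ≈ 0.955600
step 2 [2y] zero: DF = P = 947/1000 ≈ 0.947000
step 3 [3y] swap r/1=855/28171: DF=(1 − 855/28171·(0.955600+0.947000))/(1+855/28171) = 1829/2000 ≈ 0.914500
step 4 [4y] swap r/1=137/5316: DF=(1 − 137/5316·(0.955600+0.947000+0.914500))/(1+137/5316) = 9041/10000 ≈ 0.904100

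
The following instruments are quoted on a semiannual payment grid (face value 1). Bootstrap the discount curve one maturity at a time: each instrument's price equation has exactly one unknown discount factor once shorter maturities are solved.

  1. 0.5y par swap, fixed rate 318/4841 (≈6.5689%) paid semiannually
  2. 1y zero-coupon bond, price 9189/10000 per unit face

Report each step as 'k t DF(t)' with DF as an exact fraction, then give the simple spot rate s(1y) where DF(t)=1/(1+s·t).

1 1/2 4841/5000
2 1 9189/10000
s(1y) = (1/(9189/10000) − 1)/(1) = 811/9189 ≈ 8.8258%

step 1 [0.5y] swap r/2=159/4841: DF=(1 − 159/4841·(0))/(1+159/4841) = 4841/5000 ≈ 0.968200
step 2 [1y] zero: DF = P = 9189/10000 ≈ 0.918900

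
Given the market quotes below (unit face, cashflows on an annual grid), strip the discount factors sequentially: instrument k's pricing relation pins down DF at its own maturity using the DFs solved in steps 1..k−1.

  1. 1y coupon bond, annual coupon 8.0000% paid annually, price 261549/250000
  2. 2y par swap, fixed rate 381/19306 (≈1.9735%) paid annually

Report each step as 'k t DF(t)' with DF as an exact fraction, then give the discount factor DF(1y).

1 1 9687/10000
2 2 9619/10000
DF(1y) = 9687/10000 ≈ 0.968700

step 1 [1y] bond c/1=2/25: DF=(261549/250000 − 2/25·(0))/(1+2/25) = 9687/10000 ≈ 0.968700
step 2 [2y] swap r/1=381/19306: DF=(1 − 381/19306·(0.968700))/(1+381/19306) = 9619/10000 ≈ 0.961900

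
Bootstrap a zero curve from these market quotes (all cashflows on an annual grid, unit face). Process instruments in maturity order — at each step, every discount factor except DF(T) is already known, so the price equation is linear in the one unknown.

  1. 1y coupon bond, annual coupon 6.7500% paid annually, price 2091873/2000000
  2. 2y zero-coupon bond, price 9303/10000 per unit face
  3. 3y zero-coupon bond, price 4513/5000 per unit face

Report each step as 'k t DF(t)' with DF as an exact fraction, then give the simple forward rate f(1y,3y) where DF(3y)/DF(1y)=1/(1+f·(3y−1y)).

step 1 [1y] bond c/1=27/400: DF=(2091873/2000000 − 27/400·(0))/(1+27/400) = 4899/5000 ≈ 0.979800
step 2 [2y] zero: DF = P = 9303/10000 ≈ 0.930300
step 3 [3y] zero: DF = P = 4513/5000 ≈ 0.902600

1 1 4899/5000
2 2 9303/10000
3 3 4513/5000
f(1y,3y) = ((4899/5000)/(4513/5000) − 1)/(2) = 193/4513 ≈ 4.2765%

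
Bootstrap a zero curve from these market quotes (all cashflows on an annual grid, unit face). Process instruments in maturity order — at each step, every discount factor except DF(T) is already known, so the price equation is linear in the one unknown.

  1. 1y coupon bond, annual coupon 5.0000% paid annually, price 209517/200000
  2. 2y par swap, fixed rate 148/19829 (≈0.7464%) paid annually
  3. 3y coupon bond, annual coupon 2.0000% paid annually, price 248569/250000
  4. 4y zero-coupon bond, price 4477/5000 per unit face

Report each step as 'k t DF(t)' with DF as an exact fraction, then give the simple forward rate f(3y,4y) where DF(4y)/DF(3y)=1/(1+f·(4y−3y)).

step 1 [1y] bond c/1=1/20: DF=(209517/200000 − 1/20·(0))/(1+1/20) = 9977/10000 ≈ 0.997700
step 2 [2y] swap r/1=148/19829: DF=(1 − 148/19829·(0.997700))/(1+148/19829) = 2463/2500 ≈ 0.985200
step 3 [3y] bond c/1=1/50: DF=(248569/250000 − 1/50·(0.997700+0.985200))/(1+1/50) = 9359/10000 ≈ 0.935900
step 4 [4y] zero: DF = P = 4477/5000 ≈ 0.895400

1 1 9977/10000
2 2 2463/2500
3 3 9359/10000
4 4 4477/5000
f(3y,4y) = ((9359/10000)/(4477/5000) − 1)/(1) = 405/8954 ≈ 4.5231%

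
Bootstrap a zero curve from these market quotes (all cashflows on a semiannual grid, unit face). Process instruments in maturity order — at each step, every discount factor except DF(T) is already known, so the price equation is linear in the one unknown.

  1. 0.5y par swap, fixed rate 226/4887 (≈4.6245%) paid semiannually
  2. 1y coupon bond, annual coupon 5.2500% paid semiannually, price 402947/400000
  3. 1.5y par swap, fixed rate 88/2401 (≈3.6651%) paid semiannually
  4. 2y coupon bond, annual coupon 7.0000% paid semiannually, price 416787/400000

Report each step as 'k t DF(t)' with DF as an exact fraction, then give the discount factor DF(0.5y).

step 1 [0.5y] swap r/2=113/4887: DF=(1 − 113/4887·(0))/(1+113/4887) = 4887/5000 ≈ 0.977400
step 2 [1y] bond c/2=21/800: DF=(402947/400000 − 21/800·(0.977400))/(1+21/800) = 4783/5000 ≈ 0.956600
step 3 [1.5y] swap r/2=44/2401: DF=(1 − 44/2401·(0.977400+0.956600))/(1+44/2401) = 592/625 ≈ 0.947200
step 4 [2y] bond c/2=7/200: DF=(416787/400000 − 7/200·(0.977400+0.956600+0.947200))/(1+7/200) = 9093/10000 ≈ 0.909300

1 1/2 4887/5000
2 1 4783/5000
3 3/2 592/625
4 2 9093/10000
DF(0.5y) = 4887/5000 ≈ 0.977400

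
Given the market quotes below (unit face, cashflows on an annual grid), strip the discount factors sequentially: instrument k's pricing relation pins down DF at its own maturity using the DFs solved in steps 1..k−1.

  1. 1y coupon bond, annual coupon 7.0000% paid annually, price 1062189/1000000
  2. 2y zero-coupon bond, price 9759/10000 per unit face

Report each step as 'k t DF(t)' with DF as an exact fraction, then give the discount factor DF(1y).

1 1 9927/10000
2 2 9759/10000
DF(1y) = 9927/10000 ≈ 0.992700

step 1 [1y] bond c/1=7/100: DF=(1062189/1000000 − 7/100·(0))/(1+7/100) = 9927/10000 ≈ 0.992700
step 2 [2y] zero: DF = P = 9759/10000 ≈ 0.975900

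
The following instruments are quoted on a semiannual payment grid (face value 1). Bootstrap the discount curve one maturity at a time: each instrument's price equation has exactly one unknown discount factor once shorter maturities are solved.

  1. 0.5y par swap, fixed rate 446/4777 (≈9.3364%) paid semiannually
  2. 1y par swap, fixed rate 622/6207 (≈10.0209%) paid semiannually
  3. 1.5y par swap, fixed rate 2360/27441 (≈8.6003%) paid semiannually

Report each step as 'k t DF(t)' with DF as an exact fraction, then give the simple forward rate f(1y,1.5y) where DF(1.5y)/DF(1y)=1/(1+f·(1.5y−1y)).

step 1 [0.5y] swap r/2=223/4777: DF=(1 − 223/4777·(0))/(1+223/4777) = 4777/5000 ≈ 0.955400
step 2 [1y] swap r/2=311/6207: DF=(1 − 311/6207·(0.955400))/(1+311/6207) = 9067/10000 ≈ 0.906700
step 3 [1.5y] swap r/2=1180/27441: DF=(1 − 1180/27441·(0.955400+0.906700))/(1+1180/27441) = 441/500 ≈ 0.882000

1 1/2 4777/5000
2 1 9067/10000
3 3/2 441/500
f(1y,1.5y) = ((9067/10000)/(441/500) − 1)/(1/2) = 247/4410 ≈ 5.6009%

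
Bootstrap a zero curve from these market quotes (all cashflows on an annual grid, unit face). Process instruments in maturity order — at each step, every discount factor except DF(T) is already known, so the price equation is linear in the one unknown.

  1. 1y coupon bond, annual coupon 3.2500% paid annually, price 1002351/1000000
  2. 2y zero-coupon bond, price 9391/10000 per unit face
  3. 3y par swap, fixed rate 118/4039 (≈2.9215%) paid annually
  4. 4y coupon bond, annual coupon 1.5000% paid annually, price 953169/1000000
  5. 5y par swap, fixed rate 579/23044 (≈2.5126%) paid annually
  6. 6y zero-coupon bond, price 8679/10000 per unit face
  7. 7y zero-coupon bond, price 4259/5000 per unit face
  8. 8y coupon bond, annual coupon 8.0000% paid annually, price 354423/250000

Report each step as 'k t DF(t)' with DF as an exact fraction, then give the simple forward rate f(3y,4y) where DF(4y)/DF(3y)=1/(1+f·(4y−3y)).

1 1 2427/2500
2 2 9391/10000
3 3 4587/5000
4 4 8973/10000
5 5 4421/5000
6 6 8679/10000
7 7 4259/5000
8 8 8439/10000
f(3y,4y) = ((4587/5000)/(8973/10000) − 1)/(1) = 67/2991 ≈ 2.2401%

step 1 [1y] bond c/1=13/400: DF=(1002351/1000000 − 13/400·(0))/(1+13/400) = 2427/2500 ≈ 0.970800
step 2 [2y] zero: DF = P = 9391/10000 ≈ 0.939100
step 3 [3y] swap r/1=118/4039: DF=(1 − 118/4039·(0.970800+0.939100))/(1+118/4039) = 4587/5000 ≈ 0.917400
step 4 [4y] bond c/1=3/200: DF=(953169/1000000 − 3/200·(0.970800+0.939100+0.917400))/(1+3/200) = 8973/10000 ≈ 0.897300
step 5 [5y] swap r/1=579/23044: DF=(1 − 579/23044·(0.970800+0.939100+0.917400+0.897300))/(1+579/23044) = 4421/5000 ≈ 0.884200
step 6 [6y] zero: DF = P = 8679/10000 ≈ 0.867900
step 7 [7y] zero: DF = P = 4259/5000 ≈ 0.851800
step 8 [8y] bond c/1=2/25: DF=(354423/250000 − 2/25·(0.970800+0.939100+0.917400+0.897300+0.884200+0.867900+0.851800))/(1+2/25) = 8439/10000 ≈ 0.843900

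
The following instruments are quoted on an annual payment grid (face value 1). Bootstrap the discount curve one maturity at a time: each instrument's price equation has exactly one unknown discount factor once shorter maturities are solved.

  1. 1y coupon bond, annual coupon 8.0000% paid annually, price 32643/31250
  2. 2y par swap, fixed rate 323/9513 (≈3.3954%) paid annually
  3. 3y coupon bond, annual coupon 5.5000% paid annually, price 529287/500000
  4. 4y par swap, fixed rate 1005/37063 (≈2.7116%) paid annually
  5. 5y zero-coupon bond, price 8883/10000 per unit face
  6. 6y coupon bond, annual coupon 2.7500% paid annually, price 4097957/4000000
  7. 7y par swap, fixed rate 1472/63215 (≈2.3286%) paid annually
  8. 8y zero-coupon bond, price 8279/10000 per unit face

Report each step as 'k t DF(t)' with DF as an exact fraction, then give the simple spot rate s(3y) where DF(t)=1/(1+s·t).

1 1 1209/1250
2 2 4677/5000
3 3 4521/5000
4 4 1799/2000
5 5 8883/10000
6 6 8741/10000
7 7 533/625
8 8 8279/10000
s(3y) = (1/(4521/5000) − 1)/(3) = 479/13563 ≈ 3.5317%

step 1 [1y] bond c/1=2/25: DF=(32643/31250 − 2/25·(0))/(1+2/25) = 1209/1250 ≈ 0.967200
step 2 [2y] swap r/1=323/9513: DF=(1 − 323/9513·(0.967200))/(1+323/9513) = 4677/5000 ≈ 0.935400
step 3 [3y] bond c/1=11/200: DF=(529287/500000 − 11/200·(0.967200+0.935400))/(1+11/200) = 4521/5000 ≈ 0.904200
step 4 [4y] swap r/1=1005/37063: DF=(1 − 1005/37063·(0.967200+0.935400+0.904200))/(1+1005/37063) = 1799/2000 ≈ 0.899500
step 5 [5y] zero: DF = P = 8883/10000 ≈ 0.888300
step 6 [6y] bond c/1=11/400: DF=(4097957/4000000 − 11/400·(0.967200+0.935400+0.904200+0.899500+0.888300))/(1+11/400) = 8741/10000 ≈ 0.874100
step 7 [7y] swap r/1=1472/63215: DF=(1 − 1472/63215·(0.967200+0.935400+0.904200+0.899500+0.888300+0.874100))/(1+1472/63215) = 533/625 ≈ 0.852800
step 8 [8y] zero: DF = P = 8279/10000 ≈ 0.827900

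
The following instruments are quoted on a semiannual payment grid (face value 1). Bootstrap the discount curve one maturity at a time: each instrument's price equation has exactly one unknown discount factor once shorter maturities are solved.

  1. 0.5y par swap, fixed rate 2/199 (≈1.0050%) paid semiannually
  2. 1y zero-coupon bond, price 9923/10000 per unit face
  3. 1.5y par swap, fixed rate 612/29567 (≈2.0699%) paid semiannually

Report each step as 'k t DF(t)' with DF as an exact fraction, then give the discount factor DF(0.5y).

step 1 [0.5y] swap r/2=1/199: DF=(1 − 1/199·(0))/(1+1/199) = 199/200 ≈ 0.995000
step 2 [1y] zero: DF = P = 9923/10000 ≈ 0.992300
step 3 [1.5y] swap r/2=306/29567: DF=(1 − 306/29567·(0.995000+0.992300))/(1+306/29567) = 4847/5000 ≈ 0.969400

1 1/2 199/200
2 1 9923/10000
3 3/2 4847/5000
DF(0.5y) = 199/200 ≈ 0.995000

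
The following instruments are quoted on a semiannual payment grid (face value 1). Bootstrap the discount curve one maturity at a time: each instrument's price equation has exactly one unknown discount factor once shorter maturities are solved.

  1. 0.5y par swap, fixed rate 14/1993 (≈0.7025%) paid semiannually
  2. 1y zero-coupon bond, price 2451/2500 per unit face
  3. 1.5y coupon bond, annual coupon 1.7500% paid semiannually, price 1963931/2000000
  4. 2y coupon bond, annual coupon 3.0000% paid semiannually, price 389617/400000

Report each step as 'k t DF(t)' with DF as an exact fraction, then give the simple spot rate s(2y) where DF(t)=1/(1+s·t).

1 1/2 1993/2000
2 1 2451/2500
3 3/2 9563/10000
4 2 9163/10000
s(2y) = (1/(9163/10000) − 1)/(2) = 837/18326 ≈ 4.5673%

step 1 [0.5y] swap r/2=7/1993: DF=(1 − 7/1993·(0))/(1+7/1993) = 1993/2000 ≈ 0.996500
step 2 [1y] zero: DF = P = 2451/2500 ≈ 0.980400
step 3 [1.5y] bond c/2=7/800: DF=(1963931/2000000 − 7/800·(0.996500+0.980400))/(1+7/800) = 9563/10000 ≈ 0.956300
step 4 [2y] bond c/2=3/200: DF=(389617/400000 − 3/200·(0.996500+0.980400+0.956300))/(1+3/200) = 9163/10000 ≈ 0.916300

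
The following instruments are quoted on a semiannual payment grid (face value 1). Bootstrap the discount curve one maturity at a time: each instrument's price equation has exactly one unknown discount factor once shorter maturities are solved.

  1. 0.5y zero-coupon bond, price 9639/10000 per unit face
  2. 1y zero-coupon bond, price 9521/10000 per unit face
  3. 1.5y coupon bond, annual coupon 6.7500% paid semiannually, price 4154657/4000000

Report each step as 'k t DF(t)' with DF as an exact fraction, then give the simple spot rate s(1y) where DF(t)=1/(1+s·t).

step 1 [0.5y] zero: DF = P = 9639/10000 ≈ 0.963900
step 2 [1y] zero: DF = P = 9521/10000 ≈ 0.952100
step 3 [1.5y] bond c/2=27/800: DF=(4154657/4000000 − 27/800·(0.963900+0.952100))/(1+27/800) = 4711/5000 ≈ 0.942200

1 1/2 9639/10000
2 1 9521/10000
3 3/2 4711/5000
s(1y) = (1/(9521/10000) − 1)/(1) = 479/9521 ≈ 5.0310%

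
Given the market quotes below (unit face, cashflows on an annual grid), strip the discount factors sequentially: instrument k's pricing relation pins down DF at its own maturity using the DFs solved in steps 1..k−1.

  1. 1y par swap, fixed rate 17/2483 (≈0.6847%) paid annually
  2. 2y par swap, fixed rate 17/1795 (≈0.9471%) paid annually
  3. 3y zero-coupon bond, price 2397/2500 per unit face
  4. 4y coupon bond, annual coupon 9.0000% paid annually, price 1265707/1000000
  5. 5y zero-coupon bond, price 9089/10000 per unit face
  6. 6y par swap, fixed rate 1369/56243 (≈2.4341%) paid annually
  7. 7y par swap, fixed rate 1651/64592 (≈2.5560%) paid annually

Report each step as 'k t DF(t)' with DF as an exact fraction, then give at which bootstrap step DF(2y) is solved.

step 1 [1y] swap r/1=17/2483: DF=(1 − 17/2483·(0))/(1+17/2483) = 2483/2500 ≈ 0.993200
step 2 [2y] swap r/1=17/1795: DF=(1 − 17/1795·(0.993200))/(1+17/1795) = 9813/10000 ≈ 0.981300
step 3 [3y] zero: DF = P = 2397/2500 ≈ 0.958800
step 4 [4y] bond c/1=9/100: DF=(1265707/1000000 − 9/100·(0.993200+0.981300+0.958800))/(1+9/100) = 919/1000 ≈ 0.919000
step 5 [5y] zero: DF = P = 9089/10000 ≈ 0.908900
step 6 [6y] swap r/1=1369/56243: DF=(1 − 1369/56243·(0.993200+0.981300+0.958800+0.919000+0.908900))/(1+1369/56243) = 8631/10000 ≈ 0.863100
step 7 [7y] swap r/1=1651/64592: DF=(1 − 1651/64592·(0.993200+0.981300+0.958800+0.919000+0.908900+0.863100))/(1+1651/64592) = 8349/10000 ≈ 0.834900

1 1 2483/2500
2 2 9813/10000
3 3 2397/2500
4 4 919/1000
5 5 9089/10000
6 6 8631/10000
7 7 8349/10000
DF(2y) is solved at step 2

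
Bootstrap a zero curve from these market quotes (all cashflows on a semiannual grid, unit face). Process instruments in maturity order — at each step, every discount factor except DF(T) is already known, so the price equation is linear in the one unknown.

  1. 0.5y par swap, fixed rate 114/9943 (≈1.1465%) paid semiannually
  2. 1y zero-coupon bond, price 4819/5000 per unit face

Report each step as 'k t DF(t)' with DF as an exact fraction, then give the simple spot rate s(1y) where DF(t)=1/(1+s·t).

1 1/2 9943/10000
2 1 4819/5000
s(1y) = (1/(4819/5000) − 1)/(1) = 181/4819 ≈ 3.7560%

step 1 [0.5y] swap r/2=57/9943: DF=(1 − 57/9943·(0))/(1+57/9943) = 9943/10000 ≈ 0.994300
step 2 [1y] zero: DF = P = 4819/5000 ≈ 0.963800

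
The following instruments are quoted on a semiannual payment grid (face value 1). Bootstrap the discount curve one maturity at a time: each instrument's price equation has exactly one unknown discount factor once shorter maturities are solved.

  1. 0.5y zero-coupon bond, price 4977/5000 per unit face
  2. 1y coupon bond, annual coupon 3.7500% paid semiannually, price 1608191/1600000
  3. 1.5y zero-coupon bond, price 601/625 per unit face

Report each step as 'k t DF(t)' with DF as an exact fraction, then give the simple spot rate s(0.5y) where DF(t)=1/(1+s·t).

1 1/2 4977/5000
2 1 9683/10000
3 3/2 601/625
s(0.5y) = (1/(4977/5000) − 1)/(1/2) = 46/4977 ≈ 0.9243%

step 1 [0.5y] zero: DF = P = 4977/5000 ≈ 0.995400
step 2 [1y] bond c/2=3/160: DF=(1608191/1600000 − 3/160·(0.995400))/(1+3/160) = 9683/10000 ≈ 0.968300
step 3 [1.5y] zero: DF = P = 601/625 ≈ 0.961600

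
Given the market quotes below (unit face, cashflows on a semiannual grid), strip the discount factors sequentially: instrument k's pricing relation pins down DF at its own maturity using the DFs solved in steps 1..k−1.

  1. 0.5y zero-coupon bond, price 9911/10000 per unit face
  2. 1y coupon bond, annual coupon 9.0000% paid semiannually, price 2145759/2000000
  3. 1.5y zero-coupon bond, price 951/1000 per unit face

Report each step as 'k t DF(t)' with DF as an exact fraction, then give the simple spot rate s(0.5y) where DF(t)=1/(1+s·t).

step 1 [0.5y] zero: DF = P = 9911/10000 ≈ 0.991100
step 2 [1y] bond c/2=9/200: DF=(2145759/2000000 − 9/200·(0.991100))/(1+9/200) = 123/125 ≈ 0.984000
step 3 [1.5y] zero: DF = P = 951/1000 ≈ 0.951000

1 1/2 9911/10000
2 1 123/125
3 3/2 951/1000
s(0.5y) = (1/(9911/10000) − 1)/(1/2) = 178/9911 ≈ 1.7960%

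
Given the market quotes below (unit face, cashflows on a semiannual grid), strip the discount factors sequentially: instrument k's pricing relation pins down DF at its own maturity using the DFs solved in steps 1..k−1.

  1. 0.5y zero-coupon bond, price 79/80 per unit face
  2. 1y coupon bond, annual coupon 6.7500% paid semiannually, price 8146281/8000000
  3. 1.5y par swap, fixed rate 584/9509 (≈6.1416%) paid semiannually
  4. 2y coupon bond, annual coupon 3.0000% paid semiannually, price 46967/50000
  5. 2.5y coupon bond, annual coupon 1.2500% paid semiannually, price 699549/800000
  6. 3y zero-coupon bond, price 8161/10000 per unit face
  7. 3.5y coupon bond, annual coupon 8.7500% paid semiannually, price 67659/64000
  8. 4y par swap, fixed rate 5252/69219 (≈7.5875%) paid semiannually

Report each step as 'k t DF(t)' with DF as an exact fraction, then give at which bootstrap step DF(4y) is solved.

1 1/2 79/80
2 1 1191/1250
3 3/2 2281/2500
4 2 8833/10000
5 5/2 4229/5000
6 3 8161/10000
7 7/2 3933/5000
8 4 3687/5000
DF(4y) is solved at step 8

step 1 [0.5y] zero: DF = P = 79/80 ≈ 0.987500
step 2 [1y] bond c/2=27/800: DF=(8146281/8000000 − 27/800·(0.987500))/(1+27/800) = 1191/1250 ≈ 0.952800
step 3 [1.5y] swap r/2=292/9509: DF=(1 − 292/9509·(0.987500+0.952800))/(1+292/9509) = 2281/2500 ≈ 0.912400
step 4 [2y] bond c/2=3/200: DF=(46967/50000 − 3/200·(0.987500+0.952800+0.912400))/(1+3/200) = 8833/10000 ≈ 0.883300
step 5 [2.5y] bond c/2=1/160: DF=(699549/800000 − 1/160·(0.987500+0.952800+0.912400+0.883300))/(1+1/160) = 4229/5000 ≈ 0.845800
step 6 [3y] zero: DF = P = 8161/10000 ≈ 0.816100
step 7 [3.5y] bond c/2=7/160: DF=(67659/64000 − 7/160·(0.987500+0.952800+0.912400+0.883300+0.845800+0.816100))/(1+7/160) = 3933/5000 ≈ 0.786600
step 8 [4y] swap r/2=2626/69219: DF=(1 − 2626/69219·(0.987500+0.952800+0.912400+0.883300+0.845800+0.816100+0.786600))/(1+2626/69219) = 3687/5000 ≈ 0.737400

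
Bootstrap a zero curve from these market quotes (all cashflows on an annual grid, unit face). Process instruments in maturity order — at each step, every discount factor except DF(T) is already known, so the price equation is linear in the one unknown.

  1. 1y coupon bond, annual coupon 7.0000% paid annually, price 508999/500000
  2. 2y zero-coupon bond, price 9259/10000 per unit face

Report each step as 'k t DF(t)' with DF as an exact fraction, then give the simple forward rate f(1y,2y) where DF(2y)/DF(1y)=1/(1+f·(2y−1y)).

1 1 4757/5000
2 2 9259/10000
f(1y,2y) = ((4757/5000)/(9259/10000) − 1)/(1) = 255/9259 ≈ 2.7541%

step 1 [1y] bond c/1=7/100: DF=(508999/500000 − 7/100·(0))/(1+7/100) = 4757/5000 ≈ 0.951400
step 2 [2y] zero: DF = P = 9259/10000 ≈ 0.925900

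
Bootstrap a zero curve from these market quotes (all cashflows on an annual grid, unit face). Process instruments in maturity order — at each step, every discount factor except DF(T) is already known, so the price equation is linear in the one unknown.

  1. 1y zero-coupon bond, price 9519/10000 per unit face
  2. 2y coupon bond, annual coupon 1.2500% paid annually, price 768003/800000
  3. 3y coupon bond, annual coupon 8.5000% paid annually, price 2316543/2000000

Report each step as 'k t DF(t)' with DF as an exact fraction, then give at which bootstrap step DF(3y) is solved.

step 1 [1y] zero: DF = P = 9519/10000 ≈ 0.951900
step 2 [2y] bond c/1=1/80: DF=(768003/800000 − 1/80·(0.951900))/(1+1/80) = 2341/2500 ≈ 0.936400
step 3 [3y] bond c/1=17/200: DF=(2316543/2000000 − 17/200·(0.951900+0.936400))/(1+17/200) = 2299/2500 ≈ 0.919600

1 1 9519/10000
2 2 2341/2500
3 3 2299/2500
DF(3y) is solved at step 3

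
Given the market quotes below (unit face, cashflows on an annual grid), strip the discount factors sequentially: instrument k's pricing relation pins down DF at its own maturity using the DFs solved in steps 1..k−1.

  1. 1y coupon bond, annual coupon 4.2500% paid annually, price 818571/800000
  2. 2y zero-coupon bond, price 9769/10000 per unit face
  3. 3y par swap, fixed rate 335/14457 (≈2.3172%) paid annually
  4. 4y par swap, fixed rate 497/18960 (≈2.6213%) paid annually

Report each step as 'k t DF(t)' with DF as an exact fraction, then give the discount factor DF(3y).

step 1 [1y] bond c/1=17/400: DF=(818571/800000 − 17/400·(0))/(1+17/400) = 1963/2000 ≈ 0.981500
step 2 [2y] zero: DF = P = 9769/10000 ≈ 0.976900
step 3 [3y] swap r/1=335/14457: DF=(1 − 335/14457·(0.981500+0.976900))/(1+335/14457) = 933/1000 ≈ 0.933000
step 4 [4y] swap r/1=497/18960: DF=(1 − 497/18960·(0.981500+0.976900+0.933000))/(1+497/18960) = 4503/5000 ≈ 0.900600

1 1 1963/2000
2 2 9769/10000
3 3 933/1000
4 4 4503/5000
DF(3y) = 933/1000 ≈ 0.933000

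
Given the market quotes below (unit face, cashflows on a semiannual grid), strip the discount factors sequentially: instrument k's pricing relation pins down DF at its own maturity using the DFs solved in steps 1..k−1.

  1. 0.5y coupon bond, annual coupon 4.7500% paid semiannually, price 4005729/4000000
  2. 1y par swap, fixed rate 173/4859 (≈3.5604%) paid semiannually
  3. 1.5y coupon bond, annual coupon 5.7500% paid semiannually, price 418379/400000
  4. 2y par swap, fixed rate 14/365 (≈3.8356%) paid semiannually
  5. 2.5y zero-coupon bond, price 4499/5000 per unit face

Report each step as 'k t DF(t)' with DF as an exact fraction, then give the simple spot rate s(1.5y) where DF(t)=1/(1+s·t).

1 1/2 4891/5000
2 1 4827/5000
3 3/2 1203/1250
4 2 1853/2000
5 5/2 4499/5000
s(1.5y) = (1/(1203/1250) − 1)/(3/2) = 94/3609 ≈ 2.6046%

step 1 [0.5y] bond c/2=19/800: DF=(4005729/4000000 − 19/800·(0))/(1+19/800) = 4891/5000 ≈ 0.978200
step 2 [1y] swap r/2=173/9718: DF=(1 − 173/9718·(0.978200))/(1+173/9718) = 4827/5000 ≈ 0.965400
step 3 [1.5y] bond c/2=23/800: DF=(418379/400000 − 23/800·(0.978200+0.965400))/(1+23/800) = 1203/1250 ≈ 0.962400
step 4 [2y] swap r/2=7/365: DF=(1 − 7/365·(0.978200+0.965400+0.962400))/(1+7/365) = 1853/2000 ≈ 0.926500
step 5 [2.5y] zero: DF = P = 4499/5000 ≈ 0.899800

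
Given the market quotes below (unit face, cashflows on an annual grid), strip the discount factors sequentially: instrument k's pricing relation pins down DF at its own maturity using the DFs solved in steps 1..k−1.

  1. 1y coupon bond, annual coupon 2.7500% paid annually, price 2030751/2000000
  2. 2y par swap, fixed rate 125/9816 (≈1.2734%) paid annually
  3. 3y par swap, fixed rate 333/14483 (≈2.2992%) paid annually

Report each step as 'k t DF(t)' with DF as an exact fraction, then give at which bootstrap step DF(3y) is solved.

1 1 4941/5000
2 2 39/40
3 3 4667/5000
DF(3y) is solved at step 3

step 1 [1y] bond c/1=11/400: DF=(2030751/2000000 − 11/400·(0))/(1+11/400) = 4941/5000 ≈ 0.988200
step 2 [2y] swap r/1=125/9816: DF=(1 − 125/9816·(0.988200))/(1+125/9816) = 39/40 ≈ 0.975000
step 3 [3y] swap r/1=333/14483: DF=(1 − 333/14483·(0.988200+0.975000))/(1+333/14483) = 4667/5000 ≈ 0.933400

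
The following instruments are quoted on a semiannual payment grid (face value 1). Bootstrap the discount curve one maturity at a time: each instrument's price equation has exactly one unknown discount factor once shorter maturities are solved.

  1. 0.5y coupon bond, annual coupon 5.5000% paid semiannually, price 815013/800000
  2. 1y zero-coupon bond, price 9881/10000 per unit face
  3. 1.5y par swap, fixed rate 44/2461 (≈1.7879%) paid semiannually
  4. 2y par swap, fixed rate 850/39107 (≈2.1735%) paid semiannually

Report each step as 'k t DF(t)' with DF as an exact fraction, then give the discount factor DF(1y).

1 1/2 1983/2000
2 1 9881/10000
3 3/2 1217/1250
4 2 383/400
DF(1y) = 9881/10000 ≈ 0.988100

step 1 [0.5y] bond c/2=11/400: DF=(815013/800000 − 11/400·(0))/(1+11/400) = 1983/2000 ≈ 0.991500
step 2 [1y] zero: DF = P = 9881/10000 ≈ 0.988100
step 3 [1.5y] swap r/2=22/2461: DF=(1 − 22/2461·(0.991500+0.988100))/(1+22/2461) = 1217/1250 ≈ 0.973600
step 4 [2y] swap r/2=425/39107: DF=(1 − 425/39107·(0.991500+0.988100+0.973600))/(1+425/39107) = 383/400 ≈ 0.957500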